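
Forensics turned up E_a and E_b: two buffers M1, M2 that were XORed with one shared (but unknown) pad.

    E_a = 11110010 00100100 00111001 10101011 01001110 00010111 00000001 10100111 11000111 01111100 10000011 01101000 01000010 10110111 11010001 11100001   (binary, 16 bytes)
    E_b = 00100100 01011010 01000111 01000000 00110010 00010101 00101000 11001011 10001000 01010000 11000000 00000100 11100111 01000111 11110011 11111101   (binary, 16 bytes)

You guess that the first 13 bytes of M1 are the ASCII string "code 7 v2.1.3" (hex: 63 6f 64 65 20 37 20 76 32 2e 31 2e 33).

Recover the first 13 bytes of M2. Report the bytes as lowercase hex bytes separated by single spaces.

First, E_a ⊕ E_b = (M1 ⊕ K) ⊕ (M2 ⊕ K) = M1 ⊕ M2, so the key drops out. Then M2 = (M1 ⊕ M2) ⊕ M1 over the first 13 bytes.
byte 0: (f2 XOR 24) XOR 63 = d6 XOR 63 = b5
byte 1: (24 XOR 5a) XOR 6f = 7e XOR 6f = 11
byte 2: (39 XOR 47) XOR 64 = 7e XOR 64 = 1a
byte 3: (ab XOR 40) XOR 65 = eb XOR 65 = 8e
byte 4: (4e XOR 32) XOR 20 = 7c XOR 20 = 5c
byte 5: (17 XOR 15) XOR 37 = 02 XOR 37 = 35
byte 6: (01 XOR 28) XOR 20 = 29 XOR 20 = 09
byte 7: (a7 XOR cb) XOR 76 = 6c XOR 76 = 1a
byte 8: (c7 XOR 88) XOR 32 = 4f XOR 32 = 7d
byte 9: (7c XOR 50) XOR 2e = 2c XOR 2e = 02
byte 10: (83 XOR c0) XOR 31 = 43 XOR 31 = 72
byte 11: (68 XOR 04) XOR 2e = 6c XOR 2e = 42
byte 12: (42 XOR e7) XOR 33 = a5 XOR 33 = 96

b5 11 1a 8e 5c 35 09 1a 7d 02 72 42 96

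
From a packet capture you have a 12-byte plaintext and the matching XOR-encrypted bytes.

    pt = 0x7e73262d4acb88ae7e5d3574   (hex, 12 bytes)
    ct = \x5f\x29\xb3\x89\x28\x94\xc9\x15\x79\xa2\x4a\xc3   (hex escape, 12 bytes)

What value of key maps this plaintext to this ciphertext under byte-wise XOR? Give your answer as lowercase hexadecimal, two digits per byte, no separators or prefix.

Since ct = pt ⊕ key, XORing both sides with pt gives key = pt ⊕ ct.
01111110 XOR 01011111 = 00100001
01110011 XOR 00101001 = 01011010
00100110 XOR 10110011 = 10010101
00101101 XOR 10001001 = 10100100
01001010 XOR 00101000 = 01100010
11001011 XOR 10010100 = 01011111
10001000 XOR 11001001 = 01000001
10101110 XOR 00010101 = 10111011
01111110 XOR 01111001 = 00000111
01011101 XOR 10100010 = 11111111
00110101 XOR 01001010 = 01111111
01110100 XOR 11000011 = 10110111

215a95a4625f41bb07ff7fb7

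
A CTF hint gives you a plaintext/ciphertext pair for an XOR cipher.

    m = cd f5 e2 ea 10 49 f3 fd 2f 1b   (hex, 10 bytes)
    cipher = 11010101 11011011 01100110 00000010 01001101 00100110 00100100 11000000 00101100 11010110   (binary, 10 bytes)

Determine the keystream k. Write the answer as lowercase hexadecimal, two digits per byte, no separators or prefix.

182e84e85d6fd73d03cd

Since cipher = m ⊕ k, XORing both sides with m gives k = m ⊕ cipher.
cd XOR d5 = 18
f5 XOR db = 2e
e2 XOR 66 = 84
ea XOR 02 = e8
10 XOR 4d = 5d
49 XOR 26 = 6f
f3 XOR 24 = d7
fd XOR c0 = 3d
2f XOR 2c = 03
1b XOR d6 = cd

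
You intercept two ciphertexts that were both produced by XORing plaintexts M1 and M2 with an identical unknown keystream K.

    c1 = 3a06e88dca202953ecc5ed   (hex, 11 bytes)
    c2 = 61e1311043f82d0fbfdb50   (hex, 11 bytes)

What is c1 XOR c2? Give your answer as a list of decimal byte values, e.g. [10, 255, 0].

[91, 231, 217, 157, 137, 216, 4, 92, 83, 30, 189]

c1 ⊕ c2 = (M1 ⊕ K) ⊕ (M2 ⊕ K) = M1 ⊕ M2 — the shared key cancels under XOR.
3a XOR 61 = 5b
06 XOR e1 = e7
e8 XOR 31 = d9
8d XOR 10 = 9d
ca XOR 43 = 89
20 XOR f8 = d8
29 XOR 2d = 04
53 XOR 0f = 5c
ec XOR bf = 53
c5 XOR db = 1e
ed XOR 50 = bd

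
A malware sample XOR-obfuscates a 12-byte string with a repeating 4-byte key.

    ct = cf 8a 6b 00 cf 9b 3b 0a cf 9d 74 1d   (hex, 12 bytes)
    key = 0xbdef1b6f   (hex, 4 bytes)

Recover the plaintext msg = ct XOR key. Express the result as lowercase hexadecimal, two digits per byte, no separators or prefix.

The 4-byte key repeats, so the effective keystream is bd ef 1b 6f bd ef 1b 6f bd ef 1b 6f.
byte 0: 11001111 ^ 10111101 = 01110010
byte 1: 10001010 ^ 11101111 = 01100101
byte 2: 01101011 ^ 00011011 = 01110000
byte 3: 00000000 ^ 01101111 = 01101111
byte 4: 11001111 ^ 10111101 = 01110010
byte 5: 10011011 ^ 11101111 = 01110100
byte 6: 00111011 ^ 00011011 = 00100000
byte 7: 00001010 ^ 01101111 = 01100101
byte 8: 11001111 ^ 10111101 = 01110010
byte 9: 10011101 ^ 11101111 = 01110010
byte 10: 01110100 ^ 00011011 = 01101111
byte 11: 00011101 ^ 01101111 = 01110010

7265706f7274206572726f72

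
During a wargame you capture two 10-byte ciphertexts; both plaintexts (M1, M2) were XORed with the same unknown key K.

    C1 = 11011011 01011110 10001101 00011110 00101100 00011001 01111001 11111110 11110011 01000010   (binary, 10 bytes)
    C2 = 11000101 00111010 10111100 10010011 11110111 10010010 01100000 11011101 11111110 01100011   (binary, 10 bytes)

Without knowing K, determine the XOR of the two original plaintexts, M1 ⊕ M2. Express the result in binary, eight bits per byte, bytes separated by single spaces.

C1 ⊕ C2 = (M1 ⊕ K) ⊕ (M2 ⊕ K) = M1 ⊕ M2 — the shared key cancels under XOR.
byte 0: db xor c5 = 1e
byte 1: 5e xor 3a = 64
byte 2: 8d xor bc = 31
byte 3: 1e xor 93 = 8d
byte 4: 2c xor f7 = db
byte 5: 19 xor 92 = 8b
byte 6: 79 xor 60 = 19
byte 7: fe xor dd = 23
byte 8: f3 xor fe = 0d
byte 9: 42 xor 63 = 21

00011110 01100100 00110001 10001101 11011011 10001011 00011001 00100011 00001101 00100001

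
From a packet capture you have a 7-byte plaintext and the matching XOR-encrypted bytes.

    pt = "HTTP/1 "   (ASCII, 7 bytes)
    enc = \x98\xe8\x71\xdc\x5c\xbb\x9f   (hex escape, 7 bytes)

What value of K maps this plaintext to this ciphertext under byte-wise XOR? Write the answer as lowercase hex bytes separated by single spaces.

Since enc = pt ⊕ K, XORing both sides with pt gives K = pt ⊕ enc.
48 XOR 98 = d0
54 XOR e8 = bc
54 XOR 71 = 25
50 XOR dc = 8c
2f XOR 5c = 73
31 XOR bb = 8a
20 XOR 9f = bf

d0 bc 25 8c 73 8a bf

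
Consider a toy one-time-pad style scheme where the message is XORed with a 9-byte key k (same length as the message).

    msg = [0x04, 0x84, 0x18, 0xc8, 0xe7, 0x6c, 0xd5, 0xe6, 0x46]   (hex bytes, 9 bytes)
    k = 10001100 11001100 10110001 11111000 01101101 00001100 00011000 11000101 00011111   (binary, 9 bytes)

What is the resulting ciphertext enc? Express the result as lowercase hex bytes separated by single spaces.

88 48 a9 30 8a 60 cd 23 59

byte 0: 04 xor 8c = 88
byte 1: 84 xor cc = 48
byte 2: 18 xor b1 = a9
byte 3: c8 xor f8 = 30
byte 4: e7 xor 6d = 8a
byte 5: 6c xor 0c = 60
byte 6: d5 xor 18 = cd
byte 7: e6 xor c5 = 23
byte 8: 46 xor 1f = 59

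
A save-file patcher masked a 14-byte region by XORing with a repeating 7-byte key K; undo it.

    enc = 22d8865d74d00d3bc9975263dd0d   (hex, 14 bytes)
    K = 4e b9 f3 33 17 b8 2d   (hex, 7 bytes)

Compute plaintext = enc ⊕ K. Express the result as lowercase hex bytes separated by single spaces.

6c 61 75 6e 63 68 20 75 70 64 61 74 65 20

The 7-byte key repeats, so the effective keystream is 4e b9 f3 33 17 b8 2d 4e b9 f3 33 17 b8 2d.
byte 0:  34 ⊕  78 = 108
byte 1: 216 ⊕ 185 =  97
byte 2: 134 ⊕ 243 = 117
byte 3:  93 ⊕  51 = 110
byte 4: 116 ⊕  23 =  99
byte 5: 208 ⊕ 184 = 104
byte 6:  13 ⊕  45 =  32
byte 7:  59 ⊕  78 = 117
byte 8: 201 ⊕ 185 = 112
byte 9: 151 ⊕ 243 = 100
byte 10:  82 ⊕  51 =  97
byte 11:  99 ⊕  23 = 116
byte 12: 221 ⊕ 184 = 101
byte 13:  13 ⊕  45 =  32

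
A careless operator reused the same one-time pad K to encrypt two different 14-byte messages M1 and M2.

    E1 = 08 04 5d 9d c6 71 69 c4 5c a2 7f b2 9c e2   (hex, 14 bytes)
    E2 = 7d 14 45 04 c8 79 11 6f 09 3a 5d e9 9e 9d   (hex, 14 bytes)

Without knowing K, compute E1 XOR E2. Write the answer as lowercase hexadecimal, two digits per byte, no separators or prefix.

E1 ⊕ E2 = (M1 ⊕ K) ⊕ (M2 ⊕ K) = M1 ⊕ M2 — the shared key cancels under XOR.
00001000 xor 01111101 = 01110101
00000100 xor 00010100 = 00010000
01011101 xor 01000101 = 00011000
10011101 xor 00000100 = 10011001
11000110 xor 11001000 = 00001110
01110001 xor 01111001 = 00001000
01101001 xor 00010001 = 01111000
11000100 xor 01101111 = 10101011
01011100 xor 00001001 = 01010101
10100010 xor 00111010 = 10011000
01111111 xor 01011101 = 00100010
10110010 xor 11101001 = 01011011
10011100 xor 10011110 = 00000010
11100010 xor 10011101 = 01111111

751018990e0878ab5598225b027f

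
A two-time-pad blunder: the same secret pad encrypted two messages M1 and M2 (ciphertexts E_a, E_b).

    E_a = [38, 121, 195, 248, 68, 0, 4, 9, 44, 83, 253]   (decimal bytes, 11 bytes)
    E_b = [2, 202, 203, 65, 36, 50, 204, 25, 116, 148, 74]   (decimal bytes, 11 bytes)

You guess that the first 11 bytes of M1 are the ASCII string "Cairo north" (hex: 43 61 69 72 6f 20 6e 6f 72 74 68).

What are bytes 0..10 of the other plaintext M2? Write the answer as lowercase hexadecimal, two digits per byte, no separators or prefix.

First, E_a ⊕ E_b = (M1 ⊕ K) ⊕ (M2 ⊕ K) = M1 ⊕ M2, so the key drops out. Then M2 = (M1 ⊕ M2) ⊕ M1 over the first 11 bytes.
byte 0: (26 xor 02) xor 43 = 24 xor 43 = 67
byte 1: (79 xor ca) xor 61 = b3 xor 61 = d2
byte 2: (c3 xor cb) xor 69 = 08 xor 69 = 61
byte 3: (f8 xor 41) xor 72 = b9 xor 72 = cb
byte 4: (44 xor 24) xor 6f = 60 xor 6f = 0f
byte 5: (00 xor 32) xor 20 = 32 xor 20 = 12
byte 6: (04 xor cc) xor 6e = c8 xor 6e = a6
byte 7: (09 xor 19) xor 6f = 10 xor 6f = 7f
byte 8: (2c xor 74) xor 72 = 58 xor 72 = 2a
byte 9: (53 xor 94) xor 74 = c7 xor 74 = b3
byte 10: (fd xor 4a) xor 68 = b7 xor 68 = df

67d261cb0f12a67f2ab3df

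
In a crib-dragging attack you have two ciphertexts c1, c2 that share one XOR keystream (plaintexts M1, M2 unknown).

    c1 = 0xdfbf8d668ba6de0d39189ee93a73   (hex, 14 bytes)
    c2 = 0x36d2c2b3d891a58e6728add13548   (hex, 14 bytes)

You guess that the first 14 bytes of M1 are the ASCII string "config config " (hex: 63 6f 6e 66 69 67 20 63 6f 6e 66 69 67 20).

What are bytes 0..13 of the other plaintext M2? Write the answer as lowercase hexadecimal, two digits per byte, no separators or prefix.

8a0221b33a505be0315e5551681b

First, c1 ⊕ c2 = (M1 ⊕ K) ⊕ (M2 ⊕ K) = M1 ⊕ M2, so the key drops out. Then M2 = (M1 ⊕ M2) ⊕ M1 over the first 14 bytes.
byte 0: (df ^ 36) ^ 63 = e9 ^ 63 = 8a
byte 1: (bf ^ d2) ^ 6f = 6d ^ 6f = 02
byte 2: (8d ^ c2) ^ 6e = 4f ^ 6e = 21
byte 3: (66 ^ b3) ^ 66 = d5 ^ 66 = b3
byte 4: (8b ^ d8) ^ 69 = 53 ^ 69 = 3a
byte 5: (a6 ^ 91) ^ 67 = 37 ^ 67 = 50
byte 6: (de ^ a5) ^ 20 = 7b ^ 20 = 5b
byte 7: (0d ^ 8e) ^ 63 = 83 ^ 63 = e0
byte 8: (39 ^ 67) ^ 6f = 5e ^ 6f = 31
byte 9: (18 ^ 28) ^ 6e = 30 ^ 6e = 5e
byte 10: (9e ^ ad) ^ 66 = 33 ^ 66 = 55
byte 11: (e9 ^ d1) ^ 69 = 38 ^ 69 = 51
byte 12: (3a ^ 35) ^ 67 = 0f ^ 67 = 68
byte 13: (73 ^ 48) ^ 20 = 3b ^ 20 = 1b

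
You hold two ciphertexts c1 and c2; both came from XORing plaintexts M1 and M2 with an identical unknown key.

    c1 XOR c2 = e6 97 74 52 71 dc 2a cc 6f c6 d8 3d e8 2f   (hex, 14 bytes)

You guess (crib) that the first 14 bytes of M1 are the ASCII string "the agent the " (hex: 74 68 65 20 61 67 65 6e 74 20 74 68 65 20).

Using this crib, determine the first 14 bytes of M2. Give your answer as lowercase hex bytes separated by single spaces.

92 ff 11 72 10 bb 4f a2 1b e6 ac 55 8d 0f

Since c1 ⊕ c2 = M1 ⊕ M2, XORing with the guessed M1 bytes yields the corresponding M2 bytes: M2 = (c1 ⊕ c2) ⊕ M1.
230 ⊕ 116 = 146
151 ⊕ 104 = 255
116 ⊕ 101 =  17
 82 ⊕  32 = 114
113 ⊕  97 =  16
220 ⊕ 103 = 187
 42 ⊕ 101 =  79
204 ⊕ 110 = 162
111 ⊕ 116 =  27
198 ⊕  32 = 230
216 ⊕ 116 = 172
 61 ⊕ 104 =  85
232 ⊕ 101 = 141
 47 ⊕  32 =  15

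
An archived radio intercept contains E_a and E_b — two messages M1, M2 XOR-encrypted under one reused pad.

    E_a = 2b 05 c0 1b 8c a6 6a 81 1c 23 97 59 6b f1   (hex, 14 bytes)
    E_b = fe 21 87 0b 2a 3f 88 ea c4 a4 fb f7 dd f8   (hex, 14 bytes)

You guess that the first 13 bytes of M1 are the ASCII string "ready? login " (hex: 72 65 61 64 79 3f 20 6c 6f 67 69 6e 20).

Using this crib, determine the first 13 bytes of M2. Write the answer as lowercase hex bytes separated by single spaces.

a7 41 26 74 df a6 c2 07 b7 e0 05 c0 96

First, E_a ⊕ E_b = (M1 ⊕ K) ⊕ (M2 ⊕ K) = M1 ⊕ M2, so the key drops out. Then M2 = (M1 ⊕ M2) ⊕ M1 over the first 13 bytes.
byte 0: (2b XOR fe) XOR 72 = d5 XOR 72 = a7
byte 1: (05 XOR 21) XOR 65 = 24 XOR 65 = 41
byte 2: (c0 XOR 87) XOR 61 = 47 XOR 61 = 26
byte 3: (1b XOR 0b) XOR 64 = 10 XOR 64 = 74
byte 4: (8c XOR 2a) XOR 79 = a6 XOR 79 = df
byte 5: (a6 XOR 3f) XOR 3f = 99 XOR 3f = a6
byte 6: (6a XOR 88) XOR 20 = e2 XOR 20 = c2
byte 7: (81 XOR ea) XOR 6c = 6b XOR 6c = 07
byte 8: (1c XOR c4) XOR 6f = d8 XOR 6f = b7
byte 9: (23 XOR a4) XOR 67 = 87 XOR 67 = e0
byte 10: (97 XOR fb) XOR 69 = 6c XOR 69 = 05
byte 11: (59 XOR f7) XOR 6e = ae XOR 6e = c0
byte 12: (6b XOR dd) XOR 20 = b6 XOR 20 = 96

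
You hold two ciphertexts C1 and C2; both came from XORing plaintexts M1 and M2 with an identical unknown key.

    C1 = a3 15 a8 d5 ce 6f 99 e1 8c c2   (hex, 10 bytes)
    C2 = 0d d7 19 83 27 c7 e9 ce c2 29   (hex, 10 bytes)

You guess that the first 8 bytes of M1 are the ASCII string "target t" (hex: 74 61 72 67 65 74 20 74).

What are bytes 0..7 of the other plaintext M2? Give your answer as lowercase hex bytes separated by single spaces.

First, C1 ⊕ C2 = (M1 ⊕ K) ⊕ (M2 ⊕ K) = M1 ⊕ M2, so the key drops out. Then M2 = (M1 ⊕ M2) ⊕ M1 over the first 8 bytes.
byte 0: (a3 ⊕ 0d) ⊕ 74 = ae ⊕ 74 = da
byte 1: (15 ⊕ d7) ⊕ 61 = c2 ⊕ 61 = a3
byte 2: (a8 ⊕ 19) ⊕ 72 = b1 ⊕ 72 = c3
byte 3: (d5 ⊕ 83) ⊕ 67 = 56 ⊕ 67 = 31
byte 4: (ce ⊕ 27) ⊕ 65 = e9 ⊕ 65 = 8c
byte 5: (6f ⊕ c7) ⊕ 74 = a8 ⊕ 74 = dc
byte 6: (99 ⊕ e9) ⊕ 20 = 70 ⊕ 20 = 50
byte 7: (e1 ⊕ ce) ⊕ 74 = 2f ⊕ 74 = 5b

da a3 c3 31 8c dc 50 5b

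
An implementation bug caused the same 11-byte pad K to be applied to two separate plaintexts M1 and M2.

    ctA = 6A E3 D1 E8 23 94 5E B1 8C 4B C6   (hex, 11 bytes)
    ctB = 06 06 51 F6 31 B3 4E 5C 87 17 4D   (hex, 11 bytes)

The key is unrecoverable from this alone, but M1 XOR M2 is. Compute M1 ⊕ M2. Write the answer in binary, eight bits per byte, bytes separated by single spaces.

ctA ⊕ ctB = (M1 ⊕ K) ⊕ (M2 ⊕ K) = M1 ⊕ M2 — the shared key cancels under XOR.
01101010 xor 00000110 = 01101100
11100011 xor 00000110 = 11100101
11010001 xor 01010001 = 10000000
11101000 xor 11110110 = 00011110
00100011 xor 00110001 = 00010010
10010100 xor 10110011 = 00100111
01011110 xor 01001110 = 00010000
10110001 xor 01011100 = 11101101
10001100 xor 10000111 = 00001011
01001011 xor 00010111 = 01011100
11000110 xor 01001101 = 10001011

01101100 11100101 10000000 00011110 00010010 00100111 00010000 11101101 00001011 01011100 10001011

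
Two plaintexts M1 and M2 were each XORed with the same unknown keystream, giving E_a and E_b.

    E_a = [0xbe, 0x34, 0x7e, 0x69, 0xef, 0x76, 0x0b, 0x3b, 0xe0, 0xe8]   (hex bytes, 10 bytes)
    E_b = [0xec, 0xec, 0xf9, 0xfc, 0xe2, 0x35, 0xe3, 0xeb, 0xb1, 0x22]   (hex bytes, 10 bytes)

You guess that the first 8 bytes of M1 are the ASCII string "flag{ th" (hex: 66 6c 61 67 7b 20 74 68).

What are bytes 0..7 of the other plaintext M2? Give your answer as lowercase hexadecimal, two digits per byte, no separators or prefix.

First, E_a ⊕ E_b = (M1 ⊕ K) ⊕ (M2 ⊕ K) = M1 ⊕ M2, so the key drops out. Then M2 = (M1 ⊕ M2) ⊕ M1 over the first 8 bytes.
byte 0: (be XOR ec) XOR 66 = 52 XOR 66 = 34
byte 1: (34 XOR ec) XOR 6c = d8 XOR 6c = b4
byte 2: (7e XOR f9) XOR 61 = 87 XOR 61 = e6
byte 3: (69 XOR fc) XOR 67 = 95 XOR 67 = f2
byte 4: (ef XOR e2) XOR 7b = 0d XOR 7b = 76
byte 5: (76 XOR 35) XOR 20 = 43 XOR 20 = 63
byte 6: (0b XOR e3) XOR 74 = e8 XOR 74 = 9c
byte 7: (3b XOR eb) XOR 68 = d0 XOR 68 = b8

34b4e6f276639cb8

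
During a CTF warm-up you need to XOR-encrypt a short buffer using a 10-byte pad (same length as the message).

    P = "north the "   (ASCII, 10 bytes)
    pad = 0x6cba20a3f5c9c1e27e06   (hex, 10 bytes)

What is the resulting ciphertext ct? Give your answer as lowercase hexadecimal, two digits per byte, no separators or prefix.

110 XOR 108 =   2
111 XOR 186 = 213
114 XOR  32 =  82
116 XOR 163 = 215
104 XOR 245 = 157
 32 XOR 201 = 233
116 XOR 193 = 181
104 XOR 226 = 138
101 XOR 126 =  27
 32 XOR   6 =  38

02d552d79de9b58a1b26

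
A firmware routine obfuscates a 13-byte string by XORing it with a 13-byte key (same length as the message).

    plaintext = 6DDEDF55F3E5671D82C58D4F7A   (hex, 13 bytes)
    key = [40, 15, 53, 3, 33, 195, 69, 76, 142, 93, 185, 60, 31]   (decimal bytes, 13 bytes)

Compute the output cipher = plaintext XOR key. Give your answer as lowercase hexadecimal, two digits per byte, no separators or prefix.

XOR is its own inverse, so applying the key byte-wise gives the result directly.
6d ⊕ 28 = 45
de ⊕ 0f = d1
df ⊕ 35 = ea
55 ⊕ 03 = 56
f3 ⊕ 21 = d2
e5 ⊕ c3 = 26
67 ⊕ 45 = 22
1d ⊕ 4c = 51
82 ⊕ 8e = 0c
c5 ⊕ 5d = 98
8d ⊕ b9 = 34
4f ⊕ 3c = 73
7a ⊕ 1f = 65

45d1ea56d22622510c98347365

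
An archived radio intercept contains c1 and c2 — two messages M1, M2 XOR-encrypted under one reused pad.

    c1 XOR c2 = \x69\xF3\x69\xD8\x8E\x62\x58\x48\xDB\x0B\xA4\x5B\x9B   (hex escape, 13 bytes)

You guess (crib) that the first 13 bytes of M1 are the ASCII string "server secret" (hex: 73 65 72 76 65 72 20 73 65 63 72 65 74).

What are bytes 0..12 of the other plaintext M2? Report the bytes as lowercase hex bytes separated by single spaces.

1a 96 1b ae eb 10 78 3b be 68 d6 3e ef

Since c1 ⊕ c2 = M1 ⊕ M2, XORing with the guessed M1 bytes yields the corresponding M2 bytes: M2 = (c1 ⊕ c2) ⊕ M1.
105 ⊕ 115 =  26
243 ⊕ 101 = 150
105 ⊕ 114 =  27
216 ⊕ 118 = 174
142 ⊕ 101 = 235
 98 ⊕ 114 =  16
 88 ⊕  32 = 120
 72 ⊕ 115 =  59
219 ⊕ 101 = 190
 11 ⊕  99 = 104
164 ⊕ 114 = 214
 91 ⊕ 101 =  62
155 ⊕ 116 = 239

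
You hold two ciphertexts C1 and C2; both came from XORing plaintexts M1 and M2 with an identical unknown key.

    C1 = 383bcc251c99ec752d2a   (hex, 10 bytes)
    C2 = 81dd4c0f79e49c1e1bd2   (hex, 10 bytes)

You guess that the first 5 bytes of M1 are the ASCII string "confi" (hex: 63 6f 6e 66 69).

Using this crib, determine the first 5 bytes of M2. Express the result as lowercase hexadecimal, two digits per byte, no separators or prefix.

da89ee4c0c

First, C1 ⊕ C2 = (M1 ⊕ K) ⊕ (M2 ⊕ K) = M1 ⊕ M2, so the key drops out. Then M2 = (M1 ⊕ M2) ⊕ M1 over the first 5 bytes.
byte 0: (38 xor 81) xor 63 = b9 xor 63 = da
byte 1: (3b xor dd) xor 6f = e6 xor 6f = 89
byte 2: (cc xor 4c) xor 6e = 80 xor 6e = ee
byte 3: (25 xor 0f) xor 66 = 2a xor 66 = 4c
byte 4: (1c xor 79) xor 69 = 65 xor 69 = 0c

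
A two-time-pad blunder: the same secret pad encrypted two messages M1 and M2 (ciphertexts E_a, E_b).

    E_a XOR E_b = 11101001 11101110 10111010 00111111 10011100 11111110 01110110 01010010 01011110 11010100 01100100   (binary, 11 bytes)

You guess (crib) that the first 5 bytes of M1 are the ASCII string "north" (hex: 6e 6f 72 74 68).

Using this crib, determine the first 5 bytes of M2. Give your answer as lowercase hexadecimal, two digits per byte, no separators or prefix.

Since E_a ⊕ E_b = M1 ⊕ M2, XORing with the guessed M1 bytes yields the corresponding M2 bytes: M2 = (E_a ⊕ E_b) ⊕ M1.
233 xor 110 = 135
238 xor 111 = 129
186 xor 114 = 200
 63 xor 116 =  75
156 xor 104 = 244

8781c84bf4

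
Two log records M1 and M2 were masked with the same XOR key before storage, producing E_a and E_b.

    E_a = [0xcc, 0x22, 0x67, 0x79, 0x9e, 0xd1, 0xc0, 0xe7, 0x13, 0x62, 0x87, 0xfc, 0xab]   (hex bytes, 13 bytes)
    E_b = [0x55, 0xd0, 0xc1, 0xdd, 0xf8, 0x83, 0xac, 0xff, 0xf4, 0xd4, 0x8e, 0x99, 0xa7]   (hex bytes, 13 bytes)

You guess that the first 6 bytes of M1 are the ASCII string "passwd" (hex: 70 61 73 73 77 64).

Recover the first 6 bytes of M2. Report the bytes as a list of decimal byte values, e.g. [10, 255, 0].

[233, 147, 213, 215, 17, 54]

First, E_a ⊕ E_b = (M1 ⊕ K) ⊕ (M2 ⊕ K) = M1 ⊕ M2, so the key drops out. Then M2 = (M1 ⊕ M2) ⊕ M1 over the first 6 bytes.
byte 0: (cc ⊕ 55) ⊕ 70 = 99 ⊕ 70 = e9
byte 1: (22 ⊕ d0) ⊕ 61 = f2 ⊕ 61 = 93
byte 2: (67 ⊕ c1) ⊕ 73 = a6 ⊕ 73 = d5
byte 3: (79 ⊕ dd) ⊕ 73 = a4 ⊕ 73 = d7
byte 4: (9e ⊕ f8) ⊕ 77 = 66 ⊕ 77 = 11
byte 5: (d1 ⊕ 83) ⊕ 64 = 52 ⊕ 64 = 36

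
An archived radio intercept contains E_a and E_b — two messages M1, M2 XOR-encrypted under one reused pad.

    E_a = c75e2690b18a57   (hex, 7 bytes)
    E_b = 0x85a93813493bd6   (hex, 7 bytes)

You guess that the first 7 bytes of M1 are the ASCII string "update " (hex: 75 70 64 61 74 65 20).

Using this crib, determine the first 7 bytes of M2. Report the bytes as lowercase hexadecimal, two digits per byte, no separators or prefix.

First, E_a ⊕ E_b = (M1 ⊕ K) ⊕ (M2 ⊕ K) = M1 ⊕ M2, so the key drops out. Then M2 = (M1 ⊕ M2) ⊕ M1 over the first 7 bytes.
byte 0: (c7 ^ 85) ^ 75 = 42 ^ 75 = 37
byte 1: (5e ^ a9) ^ 70 = f7 ^ 70 = 87
byte 2: (26 ^ 38) ^ 64 = 1e ^ 64 = 7a
byte 3: (90 ^ 13) ^ 61 = 83 ^ 61 = e2
byte 4: (b1 ^ 49) ^ 74 = f8 ^ 74 = 8c
byte 5: (8a ^ 3b) ^ 65 = b1 ^ 65 = d4
byte 6: (57 ^ d6) ^ 20 = 81 ^ 20 = a1

37877ae28cd4a1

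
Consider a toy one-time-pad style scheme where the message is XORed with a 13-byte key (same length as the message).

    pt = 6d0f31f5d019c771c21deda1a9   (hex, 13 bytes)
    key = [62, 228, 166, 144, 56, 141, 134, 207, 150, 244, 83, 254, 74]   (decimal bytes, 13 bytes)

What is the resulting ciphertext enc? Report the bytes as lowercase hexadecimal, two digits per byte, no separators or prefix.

53eb9765e89441be54e9be5fe3

6d ^ 3e = 53
0f ^ e4 = eb
31 ^ a6 = 97
f5 ^ 90 = 65
d0 ^ 38 = e8
19 ^ 8d = 94
c7 ^ 86 = 41
71 ^ cf = be
c2 ^ 96 = 54
1d ^ f4 = e9
ed ^ 53 = be
a1 ^ fe = 5f
a9 ^ 4a = e3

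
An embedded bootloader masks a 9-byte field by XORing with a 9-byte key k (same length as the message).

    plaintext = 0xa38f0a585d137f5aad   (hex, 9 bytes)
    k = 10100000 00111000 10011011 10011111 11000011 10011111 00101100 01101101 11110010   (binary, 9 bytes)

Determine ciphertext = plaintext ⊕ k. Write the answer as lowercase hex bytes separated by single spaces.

XOR is its own inverse, so applying the key byte-wise gives the result directly.
byte 0: 163 XOR 160 =   3
byte 1: 143 XOR  56 = 183
byte 2:  10 XOR 155 = 145
byte 3:  88 XOR 159 = 199
byte 4:  93 XOR 195 = 158
byte 5:  19 XOR 159 = 140
byte 6: 127 XOR  44 =  83
byte 7:  90 XOR 109 =  55
byte 8: 173 XOR 242 =  95

03 b7 91 c7 9e 8c 53 37 5f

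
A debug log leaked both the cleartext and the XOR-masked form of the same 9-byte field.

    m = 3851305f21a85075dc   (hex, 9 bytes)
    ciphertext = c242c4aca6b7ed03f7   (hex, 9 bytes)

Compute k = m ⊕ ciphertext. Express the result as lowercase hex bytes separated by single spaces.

Since ciphertext = m ⊕ k, XORing both sides with m gives k = m ⊕ ciphertext.
byte 0:  56 ^ 194 = 250
byte 1:  81 ^  66 =  19
byte 2:  48 ^ 196 = 244
byte 3:  95 ^ 172 = 243
byte 4:  33 ^ 166 = 135
byte 5: 168 ^ 183 =  31
byte 6:  80 ^ 237 = 189
byte 7: 117 ^   3 = 118
byte 8: 220 ^ 247 =  43

fa 13 f4 f3 87 1f bd 76 2b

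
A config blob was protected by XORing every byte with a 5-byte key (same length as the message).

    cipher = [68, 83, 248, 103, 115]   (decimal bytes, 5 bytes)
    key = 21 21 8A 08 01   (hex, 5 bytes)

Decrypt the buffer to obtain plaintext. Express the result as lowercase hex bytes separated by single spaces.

65 72 72 6f 72

XOR is its own inverse, so applying the key byte-wise gives the result directly.
44 XOR 21 = 65
53 XOR 21 = 72
f8 XOR 8a = 72
67 XOR 08 = 6f
73 XOR 01 = 72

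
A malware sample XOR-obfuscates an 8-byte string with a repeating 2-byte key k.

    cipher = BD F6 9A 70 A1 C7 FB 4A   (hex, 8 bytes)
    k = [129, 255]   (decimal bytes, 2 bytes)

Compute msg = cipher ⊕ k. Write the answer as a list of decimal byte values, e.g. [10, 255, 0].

The 2-byte key repeats, so the effective keystream is 81 ff 81 ff 81 ff 81 ff.
byte 0: bd xor 81 = 3c
byte 1: f6 xor ff = 09
byte 2: 9a xor 81 = 1b
byte 3: 70 xor ff = 8f
byte 4: a1 xor 81 = 20
byte 5: c7 xor ff = 38
byte 6: fb xor 81 = 7a
byte 7: 4a xor ff = b5

[60, 9, 27, 143, 32, 56, 122, 181]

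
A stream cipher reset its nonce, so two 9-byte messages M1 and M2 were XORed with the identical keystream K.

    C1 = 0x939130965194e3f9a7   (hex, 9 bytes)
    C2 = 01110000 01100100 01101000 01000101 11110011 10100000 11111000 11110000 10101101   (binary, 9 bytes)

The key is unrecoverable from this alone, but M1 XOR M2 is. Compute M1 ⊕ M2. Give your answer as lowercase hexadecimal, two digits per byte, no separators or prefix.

C1 ⊕ C2 = (M1 ⊕ K) ⊕ (M2 ⊕ K) = M1 ⊕ M2 — the shared key cancels under XOR.
93 ⊕ 70 = e3
91 ⊕ 64 = f5
30 ⊕ 68 = 58
96 ⊕ 45 = d3
51 ⊕ f3 = a2
94 ⊕ a0 = 34
e3 ⊕ f8 = 1b
f9 ⊕ f0 = 09
a7 ⊕ ad = 0a

e3f558d3a2341b090a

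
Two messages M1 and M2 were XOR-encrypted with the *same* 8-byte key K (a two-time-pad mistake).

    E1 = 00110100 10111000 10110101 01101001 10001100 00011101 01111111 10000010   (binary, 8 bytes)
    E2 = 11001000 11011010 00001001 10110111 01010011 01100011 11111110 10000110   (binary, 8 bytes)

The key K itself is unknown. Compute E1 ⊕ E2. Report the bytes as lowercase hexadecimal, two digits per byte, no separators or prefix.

E1 ⊕ E2 = (M1 ⊕ K) ⊕ (M2 ⊕ K) = M1 ⊕ M2 — the shared key cancels under XOR.
byte 0: 34 xor c8 = fc
byte 1: b8 xor da = 62
byte 2: b5 xor 09 = bc
byte 3: 69 xor b7 = de
byte 4: 8c xor 53 = df
byte 5: 1d xor 63 = 7e
byte 6: 7f xor fe = 81
byte 7: 82 xor 86 = 04

fc62bcdedf7e8104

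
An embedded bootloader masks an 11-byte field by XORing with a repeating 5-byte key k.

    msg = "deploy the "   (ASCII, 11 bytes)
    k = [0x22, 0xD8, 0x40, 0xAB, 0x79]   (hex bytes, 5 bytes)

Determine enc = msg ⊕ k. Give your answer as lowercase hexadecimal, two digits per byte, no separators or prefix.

The 5-byte key repeats, so the effective keystream is 22 d8 40 ab 79 22 d8 40 ab 79 22.
byte 0: 64 XOR 22 = 46
byte 1: 65 XOR d8 = bd
byte 2: 70 XOR 40 = 30
byte 3: 6c XOR ab = c7
byte 4: 6f XOR 79 = 16
byte 5: 79 XOR 22 = 5b
byte 6: 20 XOR d8 = f8
byte 7: 74 XOR 40 = 34
byte 8: 68 XOR ab = c3
byte 9: 65 XOR 79 = 1c
byte 10: 20 XOR 22 = 02

46bd30c7165bf834c31c02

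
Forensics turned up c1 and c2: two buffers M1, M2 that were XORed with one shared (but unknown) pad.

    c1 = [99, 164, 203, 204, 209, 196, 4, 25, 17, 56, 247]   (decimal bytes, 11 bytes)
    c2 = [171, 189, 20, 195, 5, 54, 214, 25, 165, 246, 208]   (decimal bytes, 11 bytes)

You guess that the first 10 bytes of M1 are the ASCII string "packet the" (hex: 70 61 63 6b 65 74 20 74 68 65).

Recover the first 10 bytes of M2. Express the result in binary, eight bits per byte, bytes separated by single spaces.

10111000 01111000 10111100 01100100 10110001 10000110 11110010 01110100 11011100 10101011

First, c1 ⊕ c2 = (M1 ⊕ K) ⊕ (M2 ⊕ K) = M1 ⊕ M2, so the key drops out. Then M2 = (M1 ⊕ M2) ⊕ M1 over the first 10 bytes.
byte 0: (63 ⊕ ab) ⊕ 70 = c8 ⊕ 70 = b8
byte 1: (a4 ⊕ bd) ⊕ 61 = 19 ⊕ 61 = 78
byte 2: (cb ⊕ 14) ⊕ 63 = df ⊕ 63 = bc
byte 3: (cc ⊕ c3) ⊕ 6b = 0f ⊕ 6b = 64
byte 4: (d1 ⊕ 05) ⊕ 65 = d4 ⊕ 65 = b1
byte 5: (c4 ⊕ 36) ⊕ 74 = f2 ⊕ 74 = 86
byte 6: (04 ⊕ d6) ⊕ 20 = d2 ⊕ 20 = f2
byte 7: (19 ⊕ 19) ⊕ 74 = 00 ⊕ 74 = 74
byte 8: (11 ⊕ a5) ⊕ 68 = b4 ⊕ 68 = dc
byte 9: (38 ⊕ f6) ⊕ 65 = ce ⊕ 65 = ab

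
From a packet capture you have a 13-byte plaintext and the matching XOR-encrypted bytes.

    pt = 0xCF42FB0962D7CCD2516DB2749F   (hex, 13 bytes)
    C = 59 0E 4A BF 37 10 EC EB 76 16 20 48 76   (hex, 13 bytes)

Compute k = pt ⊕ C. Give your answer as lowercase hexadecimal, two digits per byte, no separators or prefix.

Since C = pt ⊕ k, XORing both sides with pt gives k = pt ⊕ C.
207 ^  89 = 150
 66 ^  14 =  76
251 ^  74 = 177
  9 ^ 191 = 182
 98 ^  55 =  85
215 ^  16 = 199
204 ^ 236 =  32
210 ^ 235 =  57
 81 ^ 118 =  39
109 ^  22 = 123
178 ^  32 = 146
116 ^  72 =  60
159 ^ 118 = 233

964cb1b655c72039277b923ce9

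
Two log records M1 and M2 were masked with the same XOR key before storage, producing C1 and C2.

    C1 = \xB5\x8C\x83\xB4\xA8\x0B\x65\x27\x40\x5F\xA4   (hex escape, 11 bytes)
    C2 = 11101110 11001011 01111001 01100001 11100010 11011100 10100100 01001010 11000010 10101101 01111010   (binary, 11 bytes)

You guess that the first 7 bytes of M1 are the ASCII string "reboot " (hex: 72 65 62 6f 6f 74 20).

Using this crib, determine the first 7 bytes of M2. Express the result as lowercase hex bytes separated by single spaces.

First, C1 ⊕ C2 = (M1 ⊕ K) ⊕ (M2 ⊕ K) = M1 ⊕ M2, so the key drops out. Then M2 = (M1 ⊕ M2) ⊕ M1 over the first 7 bytes.
byte 0: (b5 xor ee) xor 72 = 5b xor 72 = 29
byte 1: (8c xor cb) xor 65 = 47 xor 65 = 22
byte 2: (83 xor 79) xor 62 = fa xor 62 = 98
byte 3: (b4 xor 61) xor 6f = d5 xor 6f = ba
byte 4: (a8 xor e2) xor 6f = 4a xor 6f = 25
byte 5: (0b xor dc) xor 74 = d7 xor 74 = a3
byte 6: (65 xor a4) xor 20 = c1 xor 20 = e1

29 22 98 ba 25 a3 e1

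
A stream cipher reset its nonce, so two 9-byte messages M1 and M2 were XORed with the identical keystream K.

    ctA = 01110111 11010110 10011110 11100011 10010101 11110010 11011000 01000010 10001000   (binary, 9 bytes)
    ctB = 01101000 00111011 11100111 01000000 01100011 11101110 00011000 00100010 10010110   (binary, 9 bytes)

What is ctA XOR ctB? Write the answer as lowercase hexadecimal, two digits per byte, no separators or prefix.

ctA ⊕ ctB = (M1 ⊕ K) ⊕ (M2 ⊕ K) = M1 ⊕ M2 — the shared key cancels under XOR.
01110111 XOR 01101000 = 00011111
11010110 XOR 00111011 = 11101101
10011110 XOR 11100111 = 01111001
11100011 XOR 01000000 = 10100011
10010101 XOR 01100011 = 11110110
11110010 XOR 11101110 = 00011100
11011000 XOR 00011000 = 11000000
01000010 XOR 00100010 = 01100000
10001000 XOR 10010110 = 00011110

1fed79a3f61cc0601e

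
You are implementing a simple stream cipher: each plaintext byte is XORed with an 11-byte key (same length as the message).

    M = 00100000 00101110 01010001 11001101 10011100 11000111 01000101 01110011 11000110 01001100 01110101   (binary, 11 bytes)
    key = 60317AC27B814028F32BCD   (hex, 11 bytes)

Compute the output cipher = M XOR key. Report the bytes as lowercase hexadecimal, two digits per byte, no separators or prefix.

401f2b0fe746055b3567b8

20 XOR 60 = 40
2e XOR 31 = 1f
51 XOR 7a = 2b
cd XOR c2 = 0f
9c XOR 7b = e7
c7 XOR 81 = 46
45 XOR 40 = 05
73 XOR 28 = 5b
c6 XOR f3 = 35
4c XOR 2b = 67
75 XOR cd = b8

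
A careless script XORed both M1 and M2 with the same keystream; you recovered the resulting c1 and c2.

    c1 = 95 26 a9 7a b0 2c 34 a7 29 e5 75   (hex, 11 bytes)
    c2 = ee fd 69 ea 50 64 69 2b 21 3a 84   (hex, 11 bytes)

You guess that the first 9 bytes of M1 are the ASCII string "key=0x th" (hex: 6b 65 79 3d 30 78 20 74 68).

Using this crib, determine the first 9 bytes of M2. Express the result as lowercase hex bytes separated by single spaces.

First, c1 ⊕ c2 = (M1 ⊕ K) ⊕ (M2 ⊕ K) = M1 ⊕ M2, so the key drops out. Then M2 = (M1 ⊕ M2) ⊕ M1 over the first 9 bytes.
byte 0: (95 ^ ee) ^ 6b = 7b ^ 6b = 10
byte 1: (26 ^ fd) ^ 65 = db ^ 65 = be
byte 2: (a9 ^ 69) ^ 79 = c0 ^ 79 = b9
byte 3: (7a ^ ea) ^ 3d = 90 ^ 3d = ad
byte 4: (b0 ^ 50) ^ 30 = e0 ^ 30 = d0
byte 5: (2c ^ 64) ^ 78 = 48 ^ 78 = 30
byte 6: (34 ^ 69) ^ 20 = 5d ^ 20 = 7d
byte 7: (a7 ^ 2b) ^ 74 = 8c ^ 74 = f8
byte 8: (29 ^ 21) ^ 68 = 08 ^ 68 = 60

10 be b9 ad d0 30 7d f8 60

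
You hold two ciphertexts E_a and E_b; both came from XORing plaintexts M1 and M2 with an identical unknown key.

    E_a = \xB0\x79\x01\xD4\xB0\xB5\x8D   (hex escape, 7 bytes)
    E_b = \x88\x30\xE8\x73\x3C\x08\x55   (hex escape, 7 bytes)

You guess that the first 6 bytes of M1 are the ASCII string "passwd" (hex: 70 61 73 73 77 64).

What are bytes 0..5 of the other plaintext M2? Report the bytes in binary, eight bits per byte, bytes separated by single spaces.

First, E_a ⊕ E_b = (M1 ⊕ K) ⊕ (M2 ⊕ K) = M1 ⊕ M2, so the key drops out. Then M2 = (M1 ⊕ M2) ⊕ M1 over the first 6 bytes.
byte 0: (b0 ^ 88) ^ 70 = 38 ^ 70 = 48
byte 1: (79 ^ 30) ^ 61 = 49 ^ 61 = 28
byte 2: (01 ^ e8) ^ 73 = e9 ^ 73 = 9a
byte 3: (d4 ^ 73) ^ 73 = a7 ^ 73 = d4
byte 4: (b0 ^ 3c) ^ 77 = 8c ^ 77 = fb
byte 5: (b5 ^ 08) ^ 64 = bd ^ 64 = d9

01001000 00101000 10011010 11010100 11111011 11011001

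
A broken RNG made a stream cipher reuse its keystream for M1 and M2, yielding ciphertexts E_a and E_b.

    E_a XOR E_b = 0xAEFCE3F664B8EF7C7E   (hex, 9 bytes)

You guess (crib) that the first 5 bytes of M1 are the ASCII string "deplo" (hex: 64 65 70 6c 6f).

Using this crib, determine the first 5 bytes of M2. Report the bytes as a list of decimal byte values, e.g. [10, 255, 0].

[202, 153, 147, 154, 11]

Since E_a ⊕ E_b = M1 ⊕ M2, XORing with the guessed M1 bytes yields the corresponding M2 bytes: M2 = (E_a ⊕ E_b) ⊕ M1.
byte 0: ae ⊕ 64 = ca
byte 1: fc ⊕ 65 = 99
byte 2: e3 ⊕ 70 = 93
byte 3: f6 ⊕ 6c = 9a
byte 4: 64 ⊕ 6f = 0b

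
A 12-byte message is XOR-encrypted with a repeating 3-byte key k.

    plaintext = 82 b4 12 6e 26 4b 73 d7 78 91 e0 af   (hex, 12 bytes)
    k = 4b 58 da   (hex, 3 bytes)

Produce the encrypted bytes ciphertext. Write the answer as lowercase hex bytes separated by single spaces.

c9 ec c8 25 7e 91 38 8f a2 da b8 75

The 3-byte key repeats, so the effective keystream is 4b 58 da 4b 58 da 4b 58 da 4b 58 da.
byte 0: 10000010 XOR 01001011 = 11001001
byte 1: 10110100 XOR 01011000 = 11101100
byte 2: 00010010 XOR 11011010 = 11001000
byte 3: 01101110 XOR 01001011 = 00100101
byte 4: 00100110 XOR 01011000 = 01111110
byte 5: 01001011 XOR 11011010 = 10010001
byte 6: 01110011 XOR 01001011 = 00111000
byte 7: 11010111 XOR 01011000 = 10001111
byte 8: 01111000 XOR 11011010 = 10100010
byte 9: 10010001 XOR 01001011 = 11011010
byte 10: 11100000 XOR 01011000 = 10111000
byte 11: 10101111 XOR 11011010 = 01110101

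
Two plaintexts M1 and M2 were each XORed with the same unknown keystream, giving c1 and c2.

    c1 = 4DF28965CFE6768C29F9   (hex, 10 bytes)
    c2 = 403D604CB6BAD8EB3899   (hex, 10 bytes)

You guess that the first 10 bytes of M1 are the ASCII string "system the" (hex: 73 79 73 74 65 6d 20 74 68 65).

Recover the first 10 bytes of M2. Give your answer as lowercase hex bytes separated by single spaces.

7e b6 9a 5d 1c 31 8e 13 79 05

First, c1 ⊕ c2 = (M1 ⊕ K) ⊕ (M2 ⊕ K) = M1 ⊕ M2, so the key drops out. Then M2 = (M1 ⊕ M2) ⊕ M1 over the first 10 bytes.
byte 0: (4d xor 40) xor 73 = 0d xor 73 = 7e
byte 1: (f2 xor 3d) xor 79 = cf xor 79 = b6
byte 2: (89 xor 60) xor 73 = e9 xor 73 = 9a
byte 3: (65 xor 4c) xor 74 = 29 xor 74 = 5d
byte 4: (cf xor b6) xor 65 = 79 xor 65 = 1c
byte 5: (e6 xor ba) xor 6d = 5c xor 6d = 31
byte 6: (76 xor d8) xor 20 = ae xor 20 = 8e
byte 7: (8c xor eb) xor 74 = 67 xor 74 = 13
byte 8: (29 xor 38) xor 68 = 11 xor 68 = 79
byte 9: (f9 xor 99) xor 65 = 60 xor 65 = 05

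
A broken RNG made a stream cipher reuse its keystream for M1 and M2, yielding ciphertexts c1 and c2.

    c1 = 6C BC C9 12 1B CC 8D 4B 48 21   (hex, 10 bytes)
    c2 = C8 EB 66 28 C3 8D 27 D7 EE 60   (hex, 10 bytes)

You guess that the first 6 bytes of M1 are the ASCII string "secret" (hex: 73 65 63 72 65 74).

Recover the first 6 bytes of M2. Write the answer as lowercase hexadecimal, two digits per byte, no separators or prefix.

d732cc48bd35

First, c1 ⊕ c2 = (M1 ⊕ K) ⊕ (M2 ⊕ K) = M1 ⊕ M2, so the key drops out. Then M2 = (M1 ⊕ M2) ⊕ M1 over the first 6 bytes.
byte 0: (6c XOR c8) XOR 73 = a4 XOR 73 = d7
byte 1: (bc XOR eb) XOR 65 = 57 XOR 65 = 32
byte 2: (c9 XOR 66) XOR 63 = af XOR 63 = cc
byte 3: (12 XOR 28) XOR 72 = 3a XOR 72 = 48
byte 4: (1b XOR c3) XOR 65 = d8 XOR 65 = bd
byte 5: (cc XOR 8d) XOR 74 = 41 XOR 74 = 35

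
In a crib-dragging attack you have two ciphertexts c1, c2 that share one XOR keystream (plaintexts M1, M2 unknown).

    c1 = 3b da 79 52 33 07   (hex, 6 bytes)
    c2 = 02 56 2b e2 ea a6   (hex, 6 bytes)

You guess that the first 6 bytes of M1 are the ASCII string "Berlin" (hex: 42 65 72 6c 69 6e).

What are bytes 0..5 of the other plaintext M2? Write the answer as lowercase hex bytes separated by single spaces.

First, c1 ⊕ c2 = (M1 ⊕ K) ⊕ (M2 ⊕ K) = M1 ⊕ M2, so the key drops out. Then M2 = (M1 ⊕ M2) ⊕ M1 over the first 6 bytes.
byte 0: (3b ^ 02) ^ 42 = 39 ^ 42 = 7b
byte 1: (da ^ 56) ^ 65 = 8c ^ 65 = e9
byte 2: (79 ^ 2b) ^ 72 = 52 ^ 72 = 20
byte 3: (52 ^ e2) ^ 6c = b0 ^ 6c = dc
byte 4: (33 ^ ea) ^ 69 = d9 ^ 69 = b0
byte 5: (07 ^ a6) ^ 6e = a1 ^ 6e = cf

7b e9 20 dc b0 cf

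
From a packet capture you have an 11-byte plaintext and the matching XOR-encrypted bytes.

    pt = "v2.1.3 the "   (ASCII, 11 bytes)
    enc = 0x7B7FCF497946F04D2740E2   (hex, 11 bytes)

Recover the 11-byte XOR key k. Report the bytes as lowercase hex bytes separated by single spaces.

0d 4d e1 78 57 75 d0 39 4f 25 c2

Since enc = pt ⊕ k, XORing both sides with pt gives k = pt ⊕ enc.
76 ^ 7b = 0d
32 ^ 7f = 4d
2e ^ cf = e1
31 ^ 49 = 78
2e ^ 79 = 57
33 ^ 46 = 75
20 ^ f0 = d0
74 ^ 4d = 39
68 ^ 27 = 4f
65 ^ 40 = 25
20 ^ e2 = c2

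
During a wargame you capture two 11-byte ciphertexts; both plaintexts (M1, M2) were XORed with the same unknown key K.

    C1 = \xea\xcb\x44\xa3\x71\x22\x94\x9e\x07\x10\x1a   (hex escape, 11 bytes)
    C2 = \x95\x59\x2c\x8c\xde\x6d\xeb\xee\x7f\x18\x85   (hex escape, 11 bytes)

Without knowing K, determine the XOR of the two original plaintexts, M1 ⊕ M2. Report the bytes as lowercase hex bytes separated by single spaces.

7f 92 68 2f af 4f 7f 70 78 08 9f

C1 ⊕ C2 = (M1 ⊕ K) ⊕ (M2 ⊕ K) = M1 ⊕ M2 — the shared key cancels under XOR.
byte 0: 11101010 xor 10010101 = 01111111
byte 1: 11001011 xor 01011001 = 10010010
byte 2: 01000100 xor 00101100 = 01101000
byte 3: 10100011 xor 10001100 = 00101111
byte 4: 01110001 xor 11011110 = 10101111
byte 5: 00100010 xor 01101101 = 01001111
byte 6: 10010100 xor 11101011 = 01111111
byte 7: 10011110 xor 11101110 = 01110000
byte 8: 00000111 xor 01111111 = 01111000
byte 9: 00010000 xor 00011000 = 00001000
byte 10: 00011010 xor 10000101 = 10011111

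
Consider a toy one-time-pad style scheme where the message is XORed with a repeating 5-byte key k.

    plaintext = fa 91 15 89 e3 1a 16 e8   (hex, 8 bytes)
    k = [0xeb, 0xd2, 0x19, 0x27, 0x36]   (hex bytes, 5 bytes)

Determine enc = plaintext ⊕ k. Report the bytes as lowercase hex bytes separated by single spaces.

11 43 0c ae d5 f1 c4 f1

The 5-byte key repeats, so the effective keystream is eb d2 19 27 36 eb d2 19.
byte 0: 11111010 XOR 11101011 = 00010001
byte 1: 10010001 XOR 11010010 = 01000011
byte 2: 00010101 XOR 00011001 = 00001100
byte 3: 10001001 XOR 00100111 = 10101110
byte 4: 11100011 XOR 00110110 = 11010101
byte 5: 00011010 XOR 11101011 = 11110001
byte 6: 00010110 XOR 11010010 = 11000100
byte 7: 11101000 XOR 00011001 = 11110001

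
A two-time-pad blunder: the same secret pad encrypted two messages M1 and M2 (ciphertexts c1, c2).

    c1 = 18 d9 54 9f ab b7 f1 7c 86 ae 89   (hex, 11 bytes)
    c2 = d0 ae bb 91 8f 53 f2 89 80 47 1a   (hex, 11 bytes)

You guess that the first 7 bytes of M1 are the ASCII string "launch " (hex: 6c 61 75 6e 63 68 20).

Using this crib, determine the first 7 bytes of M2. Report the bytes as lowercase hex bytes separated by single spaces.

First, c1 ⊕ c2 = (M1 ⊕ K) ⊕ (M2 ⊕ K) = M1 ⊕ M2, so the key drops out. Then M2 = (M1 ⊕ M2) ⊕ M1 over the first 7 bytes.
byte 0: (18 XOR d0) XOR 6c = c8 XOR 6c = a4
byte 1: (d9 XOR ae) XOR 61 = 77 XOR 61 = 16
byte 2: (54 XOR bb) XOR 75 = ef XOR 75 = 9a
byte 3: (9f XOR 91) XOR 6e = 0e XOR 6e = 60
byte 4: (ab XOR 8f) XOR 63 = 24 XOR 63 = 47
byte 5: (b7 XOR 53) XOR 68 = e4 XOR 68 = 8c
byte 6: (f1 XOR f2) XOR 20 = 03 XOR 20 = 23

a4 16 9a 60 47 8c 23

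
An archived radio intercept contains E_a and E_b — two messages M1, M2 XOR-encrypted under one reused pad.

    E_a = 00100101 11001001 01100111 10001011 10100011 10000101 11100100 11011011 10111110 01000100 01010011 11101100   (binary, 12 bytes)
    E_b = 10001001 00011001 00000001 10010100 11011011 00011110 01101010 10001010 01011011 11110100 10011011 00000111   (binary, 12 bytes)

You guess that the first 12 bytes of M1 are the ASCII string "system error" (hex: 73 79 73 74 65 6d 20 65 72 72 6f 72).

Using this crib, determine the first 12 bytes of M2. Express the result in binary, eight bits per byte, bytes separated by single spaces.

11011111 10101001 00010101 01101011 00011101 11110110 10101110 00110100 10010111 11000010 10100111 10011001

First, E_a ⊕ E_b = (M1 ⊕ K) ⊕ (M2 ⊕ K) = M1 ⊕ M2, so the key drops out. Then M2 = (M1 ⊕ M2) ⊕ M1 over the first 12 bytes.
byte 0: (25 xor 89) xor 73 = ac xor 73 = df
byte 1: (c9 xor 19) xor 79 = d0 xor 79 = a9
byte 2: (67 xor 01) xor 73 = 66 xor 73 = 15
byte 3: (8b xor 94) xor 74 = 1f xor 74 = 6b
byte 4: (a3 xor db) xor 65 = 78 xor 65 = 1d
byte 5: (85 xor 1e) xor 6d = 9b xor 6d = f6
byte 6: (e4 xor 6a) xor 20 = 8e xor 20 = ae
byte 7: (db xor 8a) xor 65 = 51 xor 65 = 34
byte 8: (be xor 5b) xor 72 = e5 xor 72 = 97
byte 9: (44 xor f4) xor 72 = b0 xor 72 = c2
byte 10: (53 xor 9b) xor 6f = c8 xor 6f = a7
byte 11: (ec xor 07) xor 72 = eb xor 72 = 99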